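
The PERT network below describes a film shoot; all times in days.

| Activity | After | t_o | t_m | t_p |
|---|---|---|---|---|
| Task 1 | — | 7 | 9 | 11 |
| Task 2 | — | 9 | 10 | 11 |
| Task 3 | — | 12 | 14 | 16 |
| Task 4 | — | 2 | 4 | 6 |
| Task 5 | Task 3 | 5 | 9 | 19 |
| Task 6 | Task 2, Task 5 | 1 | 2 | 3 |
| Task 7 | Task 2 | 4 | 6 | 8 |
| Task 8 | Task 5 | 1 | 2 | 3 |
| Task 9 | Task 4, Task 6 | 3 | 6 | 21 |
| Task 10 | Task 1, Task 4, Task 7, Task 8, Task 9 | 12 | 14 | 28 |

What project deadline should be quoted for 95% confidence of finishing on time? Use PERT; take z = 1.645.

te_Task 1 = (7 + 4·9 + 11)/6 = 54/6 = 9; σ²_Task 1 = ((11−7)/6)² = 0.444
te_Task 2 = (9 + 4·10 + 11)/6 = 60/6 = 10; σ²_Task 2 = ((11−9)/6)² = 0.111
te_Task 3 = (12 + 4·14 + 16)/6 = 84/6 = 14; σ²_Task 3 = ((16−12)/6)² = 0.444
te_Task 4 = (2 + 4·4 + 6)/6 = 24/6 = 4; σ²_Task 4 = ((6−2)/6)² = 0.444
te_Task 5 = (5 + 4·9 + 19)/6 = 60/6 = 10; σ²_Task 5 = ((19−5)/6)² = 5.444
te_Task 6 = (1 + 4·2 + 3)/6 = 12/6 = 2; σ²_Task 6 = ((3−1)/6)² = 0.111
te_Task 7 = (4 + 4·6 + 8)/6 = 36/6 = 6; σ²_Task 7 = ((8−4)/6)² = 0.444
te_Task 8 = (1 + 4·2 + 3)/6 = 12/6 = 2; σ²_Task 8 = ((3−1)/6)² = 0.111
te_Task 9 = (3 + 4·6 + 21)/6 = 48/6 = 8; σ²_Task 9 = ((21−3)/6)² = 9.000
te_Task 10 = (12 + 4·14 + 28)/6 = 96/6 = 16; σ²_Task 10 = ((28−12)/6)² = 7.111

Forward pass:
ES_Task 1 = 0; EF_Task 1 = 9
ES_Task 2 = 0; EF_Task 2 = 10
ES_Task 3 = 0; EF_Task 3 = 14
ES_Task 4 = 0; EF_Task 4 = 4
ES_Task 5 = 14; EF_Task 5 = 14+10 = 24
ES_Task 6 = max(EF_Task 2=10, EF_Task 5=24) = 24; EF_Task 6 = 24+2 = 26
ES_Task 7 = 10; EF_Task 7 = 10+6 = 16
ES_Task 8 = 24; EF_Task 8 = 24+2 = 26
ES_Task 9 = max(EF_Task 4=4, EF_Task 6=26) = 26; EF_Task 9 = 26+8 = 34
ES_Task 10 = max(EF_Task 1=9, EF_Task 4=4, EF_Task 7=16, EF_Task 8=26, EF_Task 9=34) = 34; EF_Task 10 = 34+16 = 50
Expected project duration μ = 50 days. Critical path: Task 3 → Task 5 → Task 6 → Task 9 → Task 10.

Variance along critical path = 0.444 + 5.444 + 0.111 + 9.000 + 7.111 = 22.111; σ = 4.702 days.
D = μ + z·σ = 50 + 1.645·4.702 = 57.7 days

57.7 days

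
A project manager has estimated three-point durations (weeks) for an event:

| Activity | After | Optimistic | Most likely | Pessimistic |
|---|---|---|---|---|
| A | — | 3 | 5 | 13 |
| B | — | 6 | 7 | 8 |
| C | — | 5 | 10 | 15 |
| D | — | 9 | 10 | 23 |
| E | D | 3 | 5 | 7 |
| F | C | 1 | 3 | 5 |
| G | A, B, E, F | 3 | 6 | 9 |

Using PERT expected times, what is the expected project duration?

te_A = (3 + 4·5 + 13)/6 = 36/6 = 6
te_B = (6 + 4·7 + 8)/6 = 42/6 = 7
te_C = (5 + 4·10 + 15)/6 = 60/6 = 10
te_D = (9 + 4·10 + 23)/6 = 72/6 = 12
te_E = (3 + 4·5 + 7)/6 = 30/6 = 5
te_F = (1 + 4·3 + 5)/6 = 18/6 = 3
te_G = (3 + 4·6 + 9)/6 = 36/6 = 6

Forward pass:
ES_A = 0; EF_A = 6
ES_B = 0; EF_B = 7
ES_C = 0; EF_C = 10
ES_D = 0; EF_D = 12
ES_E = 12; EF_E = 12+5 = 17
ES_F = 10; EF_F = 10+3 = 13
ES_G = max(EF_A=6, EF_B=7, EF_E=17, EF_F=13) = 17; EF_G = 17+6 = 23
Expected project duration μ = 23 weeks. Critical path: D → E → G.

23 weeks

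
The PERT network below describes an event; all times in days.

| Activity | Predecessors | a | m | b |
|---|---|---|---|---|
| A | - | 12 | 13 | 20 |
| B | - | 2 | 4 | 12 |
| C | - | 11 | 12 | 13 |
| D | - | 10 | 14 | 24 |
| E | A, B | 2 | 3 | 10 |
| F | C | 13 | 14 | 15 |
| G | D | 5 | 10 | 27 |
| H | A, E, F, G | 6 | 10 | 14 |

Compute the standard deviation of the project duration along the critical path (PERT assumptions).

4.55 days

te_A = (12 + 4·13 + 20)/6 = 84/6 = 14; σ²_A = ((20−12)/6)² = 1.778
te_B = (2 + 4·4 + 12)/6 = 30/6 = 5; σ²_B = ((12−2)/6)² = 2.778
te_C = (11 + 4·12 + 13)/6 = 72/6 = 12; σ²_C = ((13−11)/6)² = 0.111
te_D = (10 + 4·14 + 24)/6 = 90/6 = 15; σ²_D = ((24−10)/6)² = 5.444
te_E = (2 + 4·3 + 10)/6 = 24/6 = 4; σ²_E = ((10−2)/6)² = 1.778
te_F = (13 + 4·14 + 15)/6 = 84/6 = 14; σ²_F = ((15−13)/6)² = 0.111
te_G = (5 + 4·10 + 27)/6 = 72/6 = 12; σ²_G = ((27−5)/6)² = 13.444
te_H = (6 + 4·10 + 14)/6 = 60/6 = 10; σ²_H = ((14−6)/6)² = 1.778

Forward pass:
ES_A = 0; EF_A = 14
ES_B = 0; EF_B = 5
ES_C = 0; EF_C = 12
ES_D = 0; EF_D = 15
ES_E = max(EF_A=14, EF_B=5) = 14; EF_E = 14+4 = 18
ES_F = 12; EF_F = 12+14 = 26
ES_G = 15; EF_G = 15+12 = 27
ES_H = max(EF_A=14, EF_E=18, EF_F=26, EF_G=27) = 27; EF_H = 27+10 = 37
Expected project duration μ = 37 days. Critical path: D → G → H.

Variance along critical path = 5.444 + 13.444 + 1.778 = 20.667
σ = √20.667 = 4.546 days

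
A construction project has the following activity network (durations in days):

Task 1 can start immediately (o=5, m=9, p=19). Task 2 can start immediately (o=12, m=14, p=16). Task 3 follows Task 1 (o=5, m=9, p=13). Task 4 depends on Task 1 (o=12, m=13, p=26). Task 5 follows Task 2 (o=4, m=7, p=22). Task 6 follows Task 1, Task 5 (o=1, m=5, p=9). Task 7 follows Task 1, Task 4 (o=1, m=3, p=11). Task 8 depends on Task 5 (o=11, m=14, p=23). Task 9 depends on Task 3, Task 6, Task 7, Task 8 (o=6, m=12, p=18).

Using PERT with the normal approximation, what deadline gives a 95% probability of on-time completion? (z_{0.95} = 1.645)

56.9 days

te_Task 1 = (5 + 4·9 + 19)/6 = 60/6 = 10; σ²_Task 1 = ((19−5)/6)² = 5.444
te_Task 2 = (12 + 4·14 + 16)/6 = 84/6 = 14; σ²_Task 2 = ((16−12)/6)² = 0.444
te_Task 3 = (5 + 4·9 + 13)/6 = 54/6 = 9; σ²_Task 3 = ((13−5)/6)² = 1.778
te_Task 4 = (12 + 4·13 + 26)/6 = 90/6 = 15; σ²_Task 4 = ((26−12)/6)² = 5.444
te_Task 5 = (4 + 4·7 + 22)/6 = 54/6 = 9; σ²_Task 5 = ((22−4)/6)² = 9.000
te_Task 6 = (1 + 4·5 + 9)/6 = 30/6 = 5; σ²_Task 6 = ((9−1)/6)² = 1.778
te_Task 7 = (1 + 4·3 + 11)/6 = 24/6 = 4; σ²_Task 7 = ((11−1)/6)² = 2.778
te_Task 8 = (11 + 4·14 + 23)/6 = 90/6 = 15; σ²_Task 8 = ((23−11)/6)² = 4.000
te_Task 9 = (6 + 4·12 + 18)/6 = 72/6 = 12; σ²_Task 9 = ((18−6)/6)² = 4.000

Forward pass:
ES_Task 1 = 0; EF_Task 1 = 10
ES_Task 2 = 0; EF_Task 2 = 14
ES_Task 3 = 10; EF_Task 3 = 10+9 = 19
ES_Task 4 = 10; EF_Task 4 = 10+15 = 25
ES_Task 5 = 14; EF_Task 5 = 14+9 = 23
ES_Task 6 = max(EF_Task 1=10, EF_Task 5=23) = 23; EF_Task 6 = 23+5 = 28
ES_Task 7 = max(EF_Task 1=10, EF_Task 4=25) = 25; EF_Task 7 = 25+4 = 29
ES_Task 8 = 23; EF_Task 8 = 23+15 = 38
ES_Task 9 = max(EF_Task 3=19, EF_Task 6=28, EF_Task 7=29, EF_Task 8=38) = 38; EF_Task 9 = 38+12 = 50
Expected project duration μ = 50 days. Critical path: Task 2 → Task 5 → Task 8 → Task 9.

Variance along critical path = 0.444 + 9.000 + 4.000 + 4.000 = 17.444; σ = 4.177 days.
D = μ + z·σ = 50 + 1.645·4.177 = 56.9 days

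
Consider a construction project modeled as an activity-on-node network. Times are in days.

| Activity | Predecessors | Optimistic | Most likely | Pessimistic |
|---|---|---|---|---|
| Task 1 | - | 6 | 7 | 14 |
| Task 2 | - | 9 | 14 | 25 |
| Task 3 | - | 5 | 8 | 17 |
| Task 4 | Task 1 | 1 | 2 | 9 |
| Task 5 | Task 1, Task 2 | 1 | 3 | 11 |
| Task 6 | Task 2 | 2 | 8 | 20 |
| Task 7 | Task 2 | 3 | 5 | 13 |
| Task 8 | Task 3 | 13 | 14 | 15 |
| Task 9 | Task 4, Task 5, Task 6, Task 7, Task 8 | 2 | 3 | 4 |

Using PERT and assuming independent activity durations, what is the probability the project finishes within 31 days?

0.840

te_Task 1 = (6 + 4·7 + 14)/6 = 48/6 = 8; σ²_Task 1 = ((14−6)/6)² = 1.778
te_Task 2 = (9 + 4·14 + 25)/6 = 90/6 = 15; σ²_Task 2 = ((25−9)/6)² = 7.111
te_Task 3 = (5 + 4·8 + 17)/6 = 54/6 = 9; σ²_Task 3 = ((17−5)/6)² = 4.000
te_Task 4 = (1 + 4·2 + 9)/6 = 18/6 = 3; σ²_Task 4 = ((9−1)/6)² = 1.778
te_Task 5 = (1 + 4·3 + 11)/6 = 24/6 = 4; σ²_Task 5 = ((11−1)/6)² = 2.778
te_Task 6 = (2 + 4·8 + 20)/6 = 54/6 = 9; σ²_Task 6 = ((20−2)/6)² = 9.000
te_Task 7 = (3 + 4·5 + 13)/6 = 36/6 = 6; σ²_Task 7 = ((13−3)/6)² = 2.778
te_Task 8 = (13 + 4·14 + 15)/6 = 84/6 = 14; σ²_Task 8 = ((15−13)/6)² = 0.111
te_Task 9 = (2 + 4·3 + 4)/6 = 18/6 = 3; σ²_Task 9 = ((4−2)/6)² = 0.111

Forward pass:
ES_Task 1 = 0; EF_Task 1 = 8
ES_Task 2 = 0; EF_Task 2 = 15
ES_Task 3 = 0; EF_Task 3 = 9
ES_Task 4 = 8; EF_Task 4 = 8+3 = 11
ES_Task 5 = max(EF_Task 1=8, EF_Task 2=15) = 15; EF_Task 5 = 15+4 = 19
ES_Task 6 = 15; EF_Task 6 = 15+9 = 24
ES_Task 7 = 15; EF_Task 7 = 15+6 = 21
ES_Task 8 = 9; EF_Task 8 = 9+14 = 23
ES_Task 9 = max(EF_Task 4=11, EF_Task 5=19, EF_Task 6=24, EF_Task 7=21, EF_Task 8=23) = 24; EF_Task 9 = 24+3 = 27
Expected project duration μ = 27 days. Critical path: Task 2 → Task 6 → Task 9.

Variance along critical path = 7.111 + 9.000 + 0.111 = 16.222; σ = √16.222 = 4.028 days.
Z = (31 − 27) / 4.028 = 0.993
P(T ≤ 31) = Φ(0.993) ≈ 0.840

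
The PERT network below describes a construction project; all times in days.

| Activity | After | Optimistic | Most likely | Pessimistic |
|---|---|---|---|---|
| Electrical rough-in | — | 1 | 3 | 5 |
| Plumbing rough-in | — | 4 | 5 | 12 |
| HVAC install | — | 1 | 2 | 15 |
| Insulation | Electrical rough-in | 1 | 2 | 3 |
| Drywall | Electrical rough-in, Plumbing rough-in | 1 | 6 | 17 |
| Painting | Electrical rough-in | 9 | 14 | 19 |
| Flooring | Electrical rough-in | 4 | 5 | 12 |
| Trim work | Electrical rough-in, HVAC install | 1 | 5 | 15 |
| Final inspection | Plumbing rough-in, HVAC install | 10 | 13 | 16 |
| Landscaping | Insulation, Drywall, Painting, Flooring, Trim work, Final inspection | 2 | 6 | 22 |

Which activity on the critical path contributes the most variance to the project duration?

te_Electrical rough-in = (1 + 4·3 + 5)/6 = 18/6 = 3; σ²_Electrical rough-in = ((5−1)/6)² = 0.444
te_Plumbing rough-in = (4 + 4·5 + 12)/6 = 36/6 = 6; σ²_Plumbing rough-in = ((12−4)/6)² = 1.778
te_HVAC install = (1 + 4·2 + 15)/6 = 24/6 = 4; σ²_HVAC install = ((15−1)/6)² = 5.444
te_Insulation = (1 + 4·2 + 3)/6 = 12/6 = 2; σ²_Insulation = ((3−1)/6)² = 0.111
te_Drywall = (1 + 4·6 + 17)/6 = 42/6 = 7; σ²_Drywall = ((17−1)/6)² = 7.111
te_Painting = (9 + 4·14 + 19)/6 = 84/6 = 14; σ²_Painting = ((19−9)/6)² = 2.778
te_Flooring = (4 + 4·5 + 12)/6 = 36/6 = 6; σ²_Flooring = ((12−4)/6)² = 1.778
te_Trim work = (1 + 4·5 + 15)/6 = 36/6 = 6; σ²_Trim work = ((15−1)/6)² = 5.444
te_Final inspection = (10 + 4·13 + 16)/6 = 78/6 = 13; σ²_Final inspection = ((16−10)/6)² = 1.000
te_Landscaping = (2 + 4·6 + 22)/6 = 48/6 = 8; σ²_Landscaping = ((22−2)/6)² = 11.111

Forward pass:
ES_Electrical rough-in = 0; EF_Electrical rough-in = 3
ES_Plumbing rough-in = 0; EF_Plumbing rough-in = 6
ES_HVAC install = 0; EF_HVAC install = 4
ES_Insulation = 3; EF_Insulation = 3+2 = 5
ES_Drywall = max(EF_Electrical rough-in=3, EF_Plumbing rough-in=6) = 6; EF_Drywall = 6+7 = 13
ES_Painting = 3; EF_Painting = 3+14 = 17
ES_Flooring = 3; EF_Flooring = 3+6 = 9
ES_Trim work = max(EF_Electrical rough-in=3, EF_HVAC install=4) = 4; EF_Trim work = 4+6 = 10
ES_Final inspection = max(EF_Plumbing rough-in=6, EF_HVAC install=4) = 6; EF_Final inspection = 6+13 = 19
ES_Landscaping = max(EF_Insulation=5, EF_Drywall=13, EF_Painting=17, EF_Flooring=9, EF_Trim work=10, EF_Final inspection=19) = 19; EF_Landscaping = 19+8 = 27
Expected project duration μ = 27 days. Critical path: Plumbing rough-in → Final inspection → Landscaping.

Variances on critical path: σ²_Plumbing rough-in=1.778, σ²_Final inspection=1.000, σ²_Landscaping=11.111.
Largest is σ²_Landscaping = 11.111.

Landscaping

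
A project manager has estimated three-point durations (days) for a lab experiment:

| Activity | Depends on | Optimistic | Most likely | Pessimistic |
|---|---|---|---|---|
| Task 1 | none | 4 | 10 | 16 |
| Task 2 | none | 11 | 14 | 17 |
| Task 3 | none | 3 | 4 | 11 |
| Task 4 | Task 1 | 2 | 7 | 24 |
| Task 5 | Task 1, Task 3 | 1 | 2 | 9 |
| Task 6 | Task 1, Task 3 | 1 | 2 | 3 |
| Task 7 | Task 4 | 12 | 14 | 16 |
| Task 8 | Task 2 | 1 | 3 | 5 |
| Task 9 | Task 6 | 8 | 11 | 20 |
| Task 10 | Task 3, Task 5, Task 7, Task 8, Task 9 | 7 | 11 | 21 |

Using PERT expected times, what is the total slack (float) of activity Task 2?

te_Task 1 = (4 + 4·10 + 16)/6 = 60/6 = 10
te_Task 2 = (11 + 4·14 + 17)/6 = 84/6 = 14
te_Task 3 = (3 + 4·4 + 11)/6 = 30/6 = 5
te_Task 4 = (2 + 4·7 + 24)/6 = 54/6 = 9
te_Task 5 = (1 + 4·2 + 9)/6 = 18/6 = 3
te_Task 6 = (1 + 4·2 + 3)/6 = 12/6 = 2
te_Task 7 = (12 + 4·14 + 16)/6 = 84/6 = 14
te_Task 8 = (1 + 4·3 + 5)/6 = 18/6 = 3
te_Task 9 = (8 + 4·11 + 20)/6 = 72/6 = 12
te_Task 10 = (7 + 4·11 + 21)/6 = 72/6 = 12

Forward pass:
ES_Task 1 = 0; EF_Task 1 = 10
ES_Task 2 = 0; EF_Task 2 = 14
ES_Task 3 = 0; EF_Task 3 = 5
ES_Task 4 = 10; EF_Task 4 = 10+9 = 19
ES_Task 5 = max(EF_Task 1=10, EF_Task 3=5) = 10; EF_Task 5 = 10+3 = 13
ES_Task 6 = max(EF_Task 1=10, EF_Task 3=5) = 10; EF_Task 6 = 10+2 = 12
ES_Task 7 = 19; EF_Task 7 = 19+14 = 33
ES_Task 8 = 14; EF_Task 8 = 14+3 = 17
ES_Task 9 = 12; EF_Task 9 = 12+12 = 24
ES_Task 10 = max(EF_Task 3=5, EF_Task 5=13, EF_Task 7=33, EF_Task 8=17, EF_Task 9=24) = 33; EF_Task 10 = 33+12 = 45
Expected project duration μ = 45 days. Critical path: Task 1 → Task 4 → Task 7 → Task 10.

Backward pass:
LF_Task 10 = 45; LS_Task 10 = 45−12 = 33
LF_Task 9 = LS_Task 10 = 33; LS_Task 9 = 33−12 = 21
LF_Task 8 = LS_Task 10 = 33; LS_Task 8 = 33−3 = 30
LF_Task 7 = LS_Task 10 = 33; LS_Task 7 = 33−14 = 19
LF_Task 6 = LS_Task 9 = 21; LS_Task 6 = 21−2 = 19
LF_Task 5 = LS_Task 10 = 33; LS_Task 5 = 33−3 = 30
LF_Task 4 = LS_Task 7 = 19; LS_Task 4 = 19−9 = 10
LF_Task 3 = min(LS_Task 5=30, LS_Task 6=19, LS_Task 10=33) = 19; LS_Task 3 = 19−5 = 14
LF_Task 2 = LS_Task 8 = 30; LS_Task 2 = 30−14 = 16
LF_Task 1 = min(LS_Task 4=10, LS_Task 5=30, LS_Task 6=19) = 10; LS_Task 1 = 10−10 = 0
Slack_Task 2 = LS_Task 2 − ES_Task 2 = 16 − 0 = 16

16 days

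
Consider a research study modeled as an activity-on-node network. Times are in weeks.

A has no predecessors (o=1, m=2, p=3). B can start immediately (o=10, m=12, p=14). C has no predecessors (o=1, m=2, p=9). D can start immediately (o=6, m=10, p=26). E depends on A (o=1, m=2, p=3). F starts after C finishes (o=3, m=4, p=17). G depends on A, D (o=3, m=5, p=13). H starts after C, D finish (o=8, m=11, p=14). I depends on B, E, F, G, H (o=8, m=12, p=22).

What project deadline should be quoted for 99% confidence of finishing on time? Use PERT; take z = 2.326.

45.7 weeks

te_A = (1 + 4·2 + 3)/6 = 12/6 = 2; σ²_A = ((3−1)/6)² = 0.111
te_B = (10 + 4·12 + 14)/6 = 72/6 = 12; σ²_B = ((14−10)/6)² = 0.444
te_C = (1 + 4·2 + 9)/6 = 18/6 = 3; σ²_C = ((9−1)/6)² = 1.778
te_D = (6 + 4·10 + 26)/6 = 72/6 = 12; σ²_D = ((26−6)/6)² = 11.111
te_E = (1 + 4·2 + 3)/6 = 12/6 = 2; σ²_E = ((3−1)/6)² = 0.111
te_F = (3 + 4·4 + 17)/6 = 36/6 = 6; σ²_F = ((17−3)/6)² = 5.444
te_G = (3 + 4·5 + 13)/6 = 36/6 = 6; σ²_G = ((13−3)/6)² = 2.778
te_H = (8 + 4·11 + 14)/6 = 66/6 = 11; σ²_H = ((14−8)/6)² = 1.000
te_I = (8 + 4·12 + 22)/6 = 78/6 = 13; σ²_I = ((22−8)/6)² = 5.444

Forward pass:
ES_A = 0; EF_A = 2
ES_B = 0; EF_B = 12
ES_C = 0; EF_C = 3
ES_D = 0; EF_D = 12
ES_E = 2; EF_E = 2+2 = 4
ES_F = 3; EF_F = 3+6 = 9
ES_G = max(EF_A=2, EF_D=12) = 12; EF_G = 12+6 = 18
ES_H = max(EF_C=3, EF_D=12) = 12; EF_H = 12+11 = 23
ES_I = max(EF_B=12, EF_E=4, EF_F=9, EF_G=18, EF_H=23) = 23; EF_I = 23+13 = 36
Expected project duration μ = 36 weeks. Critical path: D → H → I.

Variance along critical path = 11.111 + 1.000 + 5.444 = 17.556; σ = 4.190 weeks.
D = μ + z·σ = 36 + 2.326·4.190 = 45.7 weeks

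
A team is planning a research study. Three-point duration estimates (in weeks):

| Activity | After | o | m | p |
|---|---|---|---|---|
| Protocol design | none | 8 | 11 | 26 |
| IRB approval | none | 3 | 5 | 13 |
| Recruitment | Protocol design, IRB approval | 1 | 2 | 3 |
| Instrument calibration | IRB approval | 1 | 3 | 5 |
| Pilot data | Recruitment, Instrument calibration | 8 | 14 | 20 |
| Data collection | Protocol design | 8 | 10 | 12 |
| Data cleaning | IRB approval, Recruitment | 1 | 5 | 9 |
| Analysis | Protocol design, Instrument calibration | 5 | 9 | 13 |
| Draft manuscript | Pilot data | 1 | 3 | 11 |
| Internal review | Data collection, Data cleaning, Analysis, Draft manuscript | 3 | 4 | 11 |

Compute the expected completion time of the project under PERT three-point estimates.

38 weeks

te_Protocol design = (8 + 4·11 + 26)/6 = 78/6 = 13
te_IRB approval = (3 + 4·5 + 13)/6 = 36/6 = 6
te_Recruitment = (1 + 4·2 + 3)/6 = 12/6 = 2
te_Instrument calibration = (1 + 4·3 + 5)/6 = 18/6 = 3
te_Pilot data = (8 + 4·14 + 20)/6 = 84/6 = 14
te_Data collection = (8 + 4·10 + 12)/6 = 60/6 = 10
te_Data cleaning = (1 + 4·5 + 9)/6 = 30/6 = 5
te_Analysis = (5 + 4·9 + 13)/6 = 54/6 = 9
te_Draft manuscript = (1 + 4·3 + 11)/6 = 24/6 = 4
te_Internal review = (3 + 4·4 + 11)/6 = 30/6 = 5

Forward pass:
ES_Protocol design = 0; EF_Protocol design = 13
ES_IRB approval = 0; EF_IRB approval = 6
ES_Recruitment = max(EF_Protocol design=13, EF_IRB approval=6) = 13; EF_Recruitment = 13+2 = 15
ES_Instrument calibration = 6; EF_Instrument calibration = 6+3 = 9
ES_Pilot data = max(EF_Recruitment=15, EF_Instrument calibration=9) = 15; EF_Pilot data = 15+14 = 29
ES_Data collection = 13; EF_Data collection = 13+10 = 23
ES_Data cleaning = max(EF_IRB approval=6, EF_Recruitment=15) = 15; EF_Data cleaning = 15+5 = 20
ES_Analysis = max(EF_Protocol design=13, EF_Instrument calibration=9) = 13; EF_Analysis = 13+9 = 22
ES_Draft manuscript = 29; EF_Draft manuscript = 29+4 = 33
ES_Internal review = max(EF_Data collection=23, EF_Data cleaning=20, EF_Analysis=22, EF_Draft manuscript=33) = 33; EF_Internal review = 33+5 = 38
Expected project duration μ = 38 weeks. Critical path: Protocol design → Recruitment → Pilot data → Draft manuscript → Internal review.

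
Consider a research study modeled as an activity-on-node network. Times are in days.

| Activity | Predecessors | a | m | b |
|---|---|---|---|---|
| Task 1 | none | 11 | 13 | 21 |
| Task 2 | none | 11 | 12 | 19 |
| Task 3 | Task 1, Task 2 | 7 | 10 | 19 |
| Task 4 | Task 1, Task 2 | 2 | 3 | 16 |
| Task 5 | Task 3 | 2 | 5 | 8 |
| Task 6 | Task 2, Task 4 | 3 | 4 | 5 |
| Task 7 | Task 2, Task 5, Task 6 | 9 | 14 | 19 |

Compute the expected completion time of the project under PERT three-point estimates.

44 days

te_Task 1 = (11 + 4·13 + 21)/6 = 84/6 = 14
te_Task 2 = (11 + 4·12 + 19)/6 = 78/6 = 13
te_Task 3 = (7 + 4·10 + 19)/6 = 66/6 = 11
te_Task 4 = (2 + 4·3 + 16)/6 = 30/6 = 5
te_Task 5 = (2 + 4·5 + 8)/6 = 30/6 = 5
te_Task 6 = (3 + 4·4 + 5)/6 = 24/6 = 4
te_Task 7 = (9 + 4·14 + 19)/6 = 84/6 = 14

Forward pass:
ES_Task 1 = 0; EF_Task 1 = 14
ES_Task 2 = 0; EF_Task 2 = 13
ES_Task 3 = max(EF_Task 1=14, EF_Task 2=13) = 14; EF_Task 3 = 14+11 = 25
ES_Task 4 = max(EF_Task 1=14, EF_Task 2=13) = 14; EF_Task 4 = 14+5 = 19
ES_Task 5 = 25; EF_Task 5 = 25+5 = 30
ES_Task 6 = max(EF_Task 2=13, EF_Task 4=19) = 19; EF_Task 6 = 19+4 = 23
ES_Task 7 = max(EF_Task 2=13, EF_Task 5=30, EF_Task 6=23) = 30; EF_Task 7 = 30+14 = 44
Expected project duration μ = 44 days. Critical path: Task 1 → Task 3 → Task 5 → Task 7.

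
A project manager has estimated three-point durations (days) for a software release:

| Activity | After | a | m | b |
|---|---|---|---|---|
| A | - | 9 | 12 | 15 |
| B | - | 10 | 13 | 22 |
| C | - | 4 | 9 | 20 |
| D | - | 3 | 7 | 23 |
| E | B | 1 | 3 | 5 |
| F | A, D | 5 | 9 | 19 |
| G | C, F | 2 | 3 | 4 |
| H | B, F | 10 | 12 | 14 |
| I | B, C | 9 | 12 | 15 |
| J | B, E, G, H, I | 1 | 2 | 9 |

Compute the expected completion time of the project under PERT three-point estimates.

37 days

te_A = (9 + 4·12 + 15)/6 = 72/6 = 12
te_B = (10 + 4·13 + 22)/6 = 84/6 = 14
te_C = (4 + 4·9 + 20)/6 = 60/6 = 10
te_D = (3 + 4·7 + 23)/6 = 54/6 = 9
te_E = (1 + 4·3 + 5)/6 = 18/6 = 3
te_F = (5 + 4·9 + 19)/6 = 60/6 = 10
te_G = (2 + 4·3 + 4)/6 = 18/6 = 3
te_H = (10 + 4·12 + 14)/6 = 72/6 = 12
te_I = (9 + 4·12 + 15)/6 = 72/6 = 12
te_J = (1 + 4·2 + 9)/6 = 18/6 = 3

Forward pass:
ES_A = 0; EF_A = 12
ES_B = 0; EF_B = 14
ES_C = 0; EF_C = 10
ES_D = 0; EF_D = 9
ES_E = 14; EF_E = 14+3 = 17
ES_F = max(EF_A=12, EF_D=9) = 12; EF_F = 12+10 = 22
ES_G = max(EF_C=10, EF_F=22) = 22; EF_G = 22+3 = 25
ES_H = max(EF_B=14, EF_F=22) = 22; EF_H = 22+12 = 34
ES_I = max(EF_B=14, EF_C=10) = 14; EF_I = 14+12 = 26
ES_J = max(EF_B=14, EF_E=17, EF_G=25, EF_H=34, EF_I=26) = 34; EF_J = 34+3 = 37
Expected project duration μ = 37 days. Critical path: A → F → H → J.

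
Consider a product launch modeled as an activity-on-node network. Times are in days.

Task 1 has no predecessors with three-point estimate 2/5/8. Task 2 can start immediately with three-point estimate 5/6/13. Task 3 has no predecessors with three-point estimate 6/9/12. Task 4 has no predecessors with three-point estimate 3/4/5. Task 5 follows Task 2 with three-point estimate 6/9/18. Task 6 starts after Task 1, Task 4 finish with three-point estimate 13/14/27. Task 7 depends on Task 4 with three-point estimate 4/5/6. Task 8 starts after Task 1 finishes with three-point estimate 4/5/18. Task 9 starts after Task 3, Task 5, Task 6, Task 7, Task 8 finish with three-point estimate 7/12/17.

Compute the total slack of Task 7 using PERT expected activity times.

te_Task 1 = (2 + 4·5 + 8)/6 = 30/6 = 5
te_Task 2 = (5 + 4·6 + 13)/6 = 42/6 = 7
te_Task 3 = (6 + 4·9 + 12)/6 = 54/6 = 9
te_Task 4 = (3 + 4·4 + 5)/6 = 24/6 = 4
te_Task 5 = (6 + 4·9 + 18)/6 = 60/6 = 10
te_Task 6 = (13 + 4·14 + 27)/6 = 96/6 = 16
te_Task 7 = (4 + 4·5 + 6)/6 = 30/6 = 5
te_Task 8 = (4 + 4·5 + 18)/6 = 42/6 = 7
te_Task 9 = (7 + 4·12 + 17)/6 = 72/6 = 12

Forward pass:
ES_Task 1 = 0; EF_Task 1 = 5
ES_Task 2 = 0; EF_Task 2 = 7
ES_Task 3 = 0; EF_Task 3 = 9
ES_Task 4 = 0; EF_Task 4 = 4
ES_Task 5 = 7; EF_Task 5 = 7+10 = 17
ES_Task 6 = max(EF_Task 1=5, EF_Task 4=4) = 5; EF_Task 6 = 5+16 = 21
ES_Task 7 = 4; EF_Task 7 = 4+5 = 9
ES_Task 8 = 5; EF_Task 8 = 5+7 = 12
ES_Task 9 = max(EF_Task 3=9, EF_Task 5=17, EF_Task 6=21, EF_Task 7=9, EF_Task 8=12) = 21; EF_Task 9 = 21+12 = 33
Expected project duration μ = 33 days. Critical path: Task 1 → Task 6 → Task 9.

Backward pass:
LF_Task 9 = 33; LS_Task 9 = 33−12 = 21
LF_Task 8 = LS_Task 9 = 21; LS_Task 8 = 21−7 = 14
LF_Task 7 = LS_Task 9 = 21; LS_Task 7 = 21−5 = 16
LF_Task 6 = LS_Task 9 = 21; LS_Task 6 = 21−16 = 5
LF_Task 5 = LS_Task 9 = 21; LS_Task 5 = 21−10 = 11
LF_Task 4 = min(LS_Task 6=5, LS_Task 7=16) = 5; LS_Task 4 = 5−4 = 1
LF_Task 3 = LS_Task 9 = 21; LS_Task 3 = 21−9 = 12
LF_Task 2 = LS_Task 5 = 11; LS_Task 2 = 11−7 = 4
LF_Task 1 = min(LS_Task 6=5, LS_Task 8=14) = 5; LS_Task 1 = 5−5 = 0
Slack_Task 7 = LS_Task 7 − ES_Task 7 = 16 − 4 = 12

12 days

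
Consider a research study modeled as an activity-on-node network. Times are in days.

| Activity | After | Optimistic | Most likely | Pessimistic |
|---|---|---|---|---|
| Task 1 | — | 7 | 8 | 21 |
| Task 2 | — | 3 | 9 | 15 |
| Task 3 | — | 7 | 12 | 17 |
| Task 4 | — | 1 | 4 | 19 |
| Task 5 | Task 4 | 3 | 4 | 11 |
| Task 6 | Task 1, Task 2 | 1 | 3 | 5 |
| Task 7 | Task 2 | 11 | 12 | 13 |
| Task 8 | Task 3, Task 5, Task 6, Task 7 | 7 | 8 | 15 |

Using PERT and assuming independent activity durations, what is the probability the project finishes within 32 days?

te_Task 1 = (7 + 4·8 + 21)/6 = 60/6 = 10; σ²_Task 1 = ((21−7)/6)² = 5.444
te_Task 2 = (3 + 4·9 + 15)/6 = 54/6 = 9; σ²_Task 2 = ((15−3)/6)² = 4.000
te_Task 3 = (7 + 4·12 + 17)/6 = 72/6 = 12; σ²_Task 3 = ((17−7)/6)² = 2.778
te_Task 4 = (1 + 4·4 + 19)/6 = 36/6 = 6; σ²_Task 4 = ((19−1)/6)² = 9.000
te_Task 5 = (3 + 4·4 + 11)/6 = 30/6 = 5; σ²_Task 5 = ((11−3)/6)² = 1.778
te_Task 6 = (1 + 4·3 + 5)/6 = 18/6 = 3; σ²_Task 6 = ((5−1)/6)² = 0.444
te_Task 7 = (11 + 4·12 + 13)/6 = 72/6 = 12; σ²_Task 7 = ((13−11)/6)² = 0.111
te_Task 8 = (7 + 4·8 + 15)/6 = 54/6 = 9; σ²_Task 8 = ((15−7)/6)² = 1.778

Forward pass:
ES_Task 1 = 0; EF_Task 1 = 10
ES_Task 2 = 0; EF_Task 2 = 9
ES_Task 3 = 0; EF_Task 3 = 12
ES_Task 4 = 0; EF_Task 4 = 6
ES_Task 5 = 6; EF_Task 5 = 6+5 = 11
ES_Task 6 = max(EF_Task 1=10, EF_Task 2=9) = 10; EF_Task 6 = 10+3 = 13
ES_Task 7 = 9; EF_Task 7 = 9+12 = 21
ES_Task 8 = max(EF_Task 3=12, EF_Task 5=11, EF_Task 6=13, EF_Task 7=21) = 21; EF_Task 8 = 21+9 = 30
Expected project duration μ = 30 days. Critical path: Task 2 → Task 7 → Task 8.

Variance along critical path = 4.000 + 0.111 + 1.778 = 5.889; σ = √5.889 = 2.427 days.
Z = (32 − 30) / 2.427 = 0.824
P(T ≤ 32) = Φ(0.824) ≈ 0.795

0.795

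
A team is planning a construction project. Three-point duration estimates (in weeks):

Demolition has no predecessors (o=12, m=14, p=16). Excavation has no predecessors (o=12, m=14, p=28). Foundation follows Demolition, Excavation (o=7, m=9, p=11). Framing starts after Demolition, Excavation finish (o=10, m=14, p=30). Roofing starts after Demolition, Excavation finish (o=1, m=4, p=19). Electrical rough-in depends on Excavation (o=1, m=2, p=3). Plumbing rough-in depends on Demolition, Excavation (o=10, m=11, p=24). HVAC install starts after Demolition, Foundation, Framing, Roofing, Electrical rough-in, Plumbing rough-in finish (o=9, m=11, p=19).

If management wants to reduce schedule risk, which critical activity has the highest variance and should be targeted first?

Framing

te_Demolition = (12 + 4·14 + 16)/6 = 84/6 = 14; σ²_Demolition = ((16−12)/6)² = 0.444
te_Excavation = (12 + 4·14 + 28)/6 = 96/6 = 16; σ²_Excavation = ((28−12)/6)² = 7.111
te_Foundation = (7 + 4·9 + 11)/6 = 54/6 = 9; σ²_Foundation = ((11−7)/6)² = 0.444
te_Framing = (10 + 4·14 + 30)/6 = 96/6 = 16; σ²_Framing = ((30−10)/6)² = 11.111
te_Roofing = (1 + 4·4 + 19)/6 = 36/6 = 6; σ²_Roofing = ((19−1)/6)² = 9.000
te_Electrical rough-in = (1 + 4·2 + 3)/6 = 12/6 = 2; σ²_Electrical rough-in = ((3−1)/6)² = 0.111
te_Plumbing rough-in = (10 + 4·11 + 24)/6 = 78/6 = 13; σ²_Plumbing rough-in = ((24−10)/6)² = 5.444
te_HVAC install = (9 + 4·11 + 19)/6 = 72/6 = 12; σ²_HVAC install = ((19−9)/6)² = 2.778

Forward pass:
ES_Demolition = 0; EF_Demolition = 14
ES_Excavation = 0; EF_Excavation = 16
ES_Foundation = max(EF_Demolition=14, EF_Excavation=16) = 16; EF_Foundation = 16+9 = 25
ES_Framing = max(EF_Demolition=14, EF_Excavation=16) = 16; EF_Framing = 16+16 = 32
ES_Roofing = max(EF_Demolition=14, EF_Excavation=16) = 16; EF_Roofing = 16+6 = 22
ES_Electrical rough-in = 16; EF_Electrical rough-in = 16+2 = 18
ES_Plumbing rough-in = max(EF_Demolition=14, EF_Excavation=16) = 16; EF_Plumbing rough-in = 16+13 = 29
ES_HVAC install = max(EF_Demolition=14, EF_Foundation=25, EF_Framing=32, EF_Roofing=22, EF_Electrical rough-in=18, EF_Plumbing rough-in=29) = 32; EF_HVAC install = 32+12 = 44
Expected project duration μ = 44 weeks. Critical path: Excavation → Framing → HVAC install.

Variances on critical path: σ²_Excavation=7.111, σ²_Framing=11.111, σ²_HVAC install=2.778.
Largest is σ²_Framing = 11.111.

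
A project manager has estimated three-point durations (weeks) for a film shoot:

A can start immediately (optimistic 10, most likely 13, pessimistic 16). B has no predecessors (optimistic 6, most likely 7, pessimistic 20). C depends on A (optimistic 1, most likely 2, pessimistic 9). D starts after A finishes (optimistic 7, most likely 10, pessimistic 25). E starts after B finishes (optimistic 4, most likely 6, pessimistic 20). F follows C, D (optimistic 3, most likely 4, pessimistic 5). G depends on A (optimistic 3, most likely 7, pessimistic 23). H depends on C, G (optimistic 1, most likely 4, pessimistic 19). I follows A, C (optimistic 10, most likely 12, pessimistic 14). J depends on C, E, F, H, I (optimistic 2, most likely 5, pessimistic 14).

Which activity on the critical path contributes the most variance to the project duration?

te_A = (10 + 4·13 + 16)/6 = 78/6 = 13; σ²_A = ((16−10)/6)² = 1.000
te_B = (6 + 4·7 + 20)/6 = 54/6 = 9; σ²_B = ((20−6)/6)² = 5.444
te_C = (1 + 4·2 + 9)/6 = 18/6 = 3; σ²_C = ((9−1)/6)² = 1.778
te_D = (7 + 4·10 + 25)/6 = 72/6 = 12; σ²_D = ((25−7)/6)² = 9.000
te_E = (4 + 4·6 + 20)/6 = 48/6 = 8; σ²_E = ((20−4)/6)² = 7.111
te_F = (3 + 4·4 + 5)/6 = 24/6 = 4; σ²_F = ((5−3)/6)² = 0.111
te_G = (3 + 4·7 + 23)/6 = 54/6 = 9; σ²_G = ((23−3)/6)² = 11.111
te_H = (1 + 4·4 + 19)/6 = 36/6 = 6; σ²_H = ((19−1)/6)² = 9.000
te_I = (10 + 4·12 + 14)/6 = 72/6 = 12; σ²_I = ((14−10)/6)² = 0.444
te_J = (2 + 4·5 + 14)/6 = 36/6 = 6; σ²_J = ((14−2)/6)² = 4.000

Forward pass:
ES_A = 0; EF_A = 13
ES_B = 0; EF_B = 9
ES_C = 13; EF_C = 13+3 = 16
ES_D = 13; EF_D = 13+12 = 25
ES_E = 9; EF_E = 9+8 = 17
ES_F = max(EF_C=16, EF_D=25) = 25; EF_F = 25+4 = 29
ES_G = 13; EF_G = 13+9 = 22
ES_H = max(EF_C=16, EF_G=22) = 22; EF_H = 22+6 = 28
ES_I = max(EF_A=13, EF_C=16) = 16; EF_I = 16+12 = 28
ES_J = max(EF_C=16, EF_E=17, EF_F=29, EF_H=28, EF_I=28) = 29; EF_J = 29+6 = 35
Expected project duration μ = 35 weeks. Critical path: A → D → F → J.

Variances on critical path: σ²_A=1.000, σ²_D=9.000, σ²_F=0.111, σ²_J=4.000.
Largest is σ²_D = 9.000.

D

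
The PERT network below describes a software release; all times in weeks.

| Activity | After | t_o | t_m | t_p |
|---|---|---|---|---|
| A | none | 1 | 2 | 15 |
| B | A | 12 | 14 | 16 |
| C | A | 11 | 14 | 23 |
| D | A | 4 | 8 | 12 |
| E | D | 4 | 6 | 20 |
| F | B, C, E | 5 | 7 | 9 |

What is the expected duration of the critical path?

te_A = (1 + 4·2 + 15)/6 = 24/6 = 4
te_B = (12 + 4·14 + 16)/6 = 84/6 = 14
te_C = (11 + 4·14 + 23)/6 = 90/6 = 15
te_D = (4 + 4·8 + 12)/6 = 48/6 = 8
te_E = (4 + 4·6 + 20)/6 = 48/6 = 8
te_F = (5 + 4·7 + 9)/6 = 42/6 = 7

Forward pass:
ES_A = 0; EF_A = 4
ES_B = 4; EF_B = 4+14 = 18
ES_C = 4; EF_C = 4+15 = 19
ES_D = 4; EF_D = 4+8 = 12
ES_E = 12; EF_E = 12+8 = 20
ES_F = max(EF_B=18, EF_C=19, EF_E=20) = 20; EF_F = 20+7 = 27
Expected project duration μ = 27 weeks. Critical path: A → D → E → F.

27 weeks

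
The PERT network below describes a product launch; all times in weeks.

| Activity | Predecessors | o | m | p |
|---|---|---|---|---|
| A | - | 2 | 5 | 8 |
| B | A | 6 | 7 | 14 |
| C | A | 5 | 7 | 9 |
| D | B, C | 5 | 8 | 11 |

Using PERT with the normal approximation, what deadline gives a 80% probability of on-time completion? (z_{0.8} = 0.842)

te_A = (2 + 4·5 + 8)/6 = 30/6 = 5; σ²_A = ((8−2)/6)² = 1.000
te_B = (6 + 4·7 + 14)/6 = 48/6 = 8; σ²_B = ((14−6)/6)² = 1.778
te_C = (5 + 4·7 + 9)/6 = 42/6 = 7; σ²_C = ((9−5)/6)² = 0.444
te_D = (5 + 4·8 + 11)/6 = 48/6 = 8; σ²_D = ((11−5)/6)² = 1.000

Forward pass:
ES_A = 0; EF_A = 5
ES_B = 5; EF_B = 5+8 = 13
ES_C = 5; EF_C = 5+7 = 12
ES_D = max(EF_B=13, EF_C=12) = 13; EF_D = 13+8 = 21
Expected project duration μ = 21 weeks. Critical path: A → B → D.

Variance along critical path = 1.000 + 1.778 + 1.000 = 3.778; σ = 1.944 weeks.
D = μ + z·σ = 21 + 0.842·1.944 = 22.6 weeks

22.6 weeks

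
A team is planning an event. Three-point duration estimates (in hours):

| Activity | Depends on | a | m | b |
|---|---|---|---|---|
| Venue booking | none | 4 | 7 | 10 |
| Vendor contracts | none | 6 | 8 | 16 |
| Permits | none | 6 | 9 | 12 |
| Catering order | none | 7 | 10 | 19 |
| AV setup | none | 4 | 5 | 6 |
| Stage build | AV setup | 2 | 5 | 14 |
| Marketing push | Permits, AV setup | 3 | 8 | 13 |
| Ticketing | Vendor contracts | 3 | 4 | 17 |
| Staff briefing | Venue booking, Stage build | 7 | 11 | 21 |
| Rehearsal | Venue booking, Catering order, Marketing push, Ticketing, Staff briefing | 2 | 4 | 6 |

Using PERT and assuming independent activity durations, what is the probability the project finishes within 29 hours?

te_Venue booking = (4 + 4·7 + 10)/6 = 42/6 = 7; σ²_Venue booking = ((10−4)/6)² = 1.000
te_Vendor contracts = (6 + 4·8 + 16)/6 = 54/6 = 9; σ²_Vendor contracts = ((16−6)/6)² = 2.778
te_Permits = (6 + 4·9 + 12)/6 = 54/6 = 9; σ²_Permits = ((12−6)/6)² = 1.000
te_Catering order = (7 + 4·10 + 19)/6 = 66/6 = 11; σ²_Catering order = ((19−7)/6)² = 4.000
te_AV setup = (4 + 4·5 + 6)/6 = 30/6 = 5; σ²_AV setup = ((6−4)/6)² = 0.111
te_Stage build = (2 + 4·5 + 14)/6 = 36/6 = 6; σ²_Stage build = ((14−2)/6)² = 4.000
te_Marketing push = (3 + 4·8 + 13)/6 = 48/6 = 8; σ²_Marketing push = ((13−3)/6)² = 2.778
te_Ticketing = (3 + 4·4 + 17)/6 = 36/6 = 6; σ²_Ticketing = ((17−3)/6)² = 5.444
te_Staff briefing = (7 + 4·11 + 21)/6 = 72/6 = 12; σ²_Staff briefing = ((21−7)/6)² = 5.444
te_Rehearsal = (2 + 4·4 + 6)/6 = 24/6 = 4; σ²_Rehearsal = ((6−2)/6)² = 0.444

Forward pass:
ES_Venue booking = 0; EF_Venue booking = 7
ES_Vendor contracts = 0; EF_Vendor contracts = 9
ES_Permits = 0; EF_Permits = 9
ES_Catering order = 0; EF_Catering order = 11
ES_AV setup = 0; EF_AV setup = 5
ES_Stage build = 5; EF_Stage build = 5+6 = 11
ES_Marketing push = max(EF_Permits=9, EF_AV setup=5) = 9; EF_Marketing push = 9+8 = 17
ES_Ticketing = 9; EF_Ticketing = 9+6 = 15
ES_Staff briefing = max(EF_Venue booking=7, EF_Stage build=11) = 11; EF_Staff briefing = 11+12 = 23
ES_Rehearsal = max(EF_Venue booking=7, EF_Catering order=11, EF_Marketing push=17, EF_Ticketing=15, EF_Staff briefing=23) = 23; EF_Rehearsal = 23+4 = 27
Expected project duration μ = 27 hours. Critical path: AV setup → Stage build → Staff briefing → Rehearsal.

Variance along critical path = 0.111 + 4.000 + 5.444 + 0.444 = 10.000; σ = √10.000 = 3.162 hours.
Z = (29 − 27) / 3.162 = 0.632
P(T ≤ 29) = Φ(0.632) ≈ 0.736

0.736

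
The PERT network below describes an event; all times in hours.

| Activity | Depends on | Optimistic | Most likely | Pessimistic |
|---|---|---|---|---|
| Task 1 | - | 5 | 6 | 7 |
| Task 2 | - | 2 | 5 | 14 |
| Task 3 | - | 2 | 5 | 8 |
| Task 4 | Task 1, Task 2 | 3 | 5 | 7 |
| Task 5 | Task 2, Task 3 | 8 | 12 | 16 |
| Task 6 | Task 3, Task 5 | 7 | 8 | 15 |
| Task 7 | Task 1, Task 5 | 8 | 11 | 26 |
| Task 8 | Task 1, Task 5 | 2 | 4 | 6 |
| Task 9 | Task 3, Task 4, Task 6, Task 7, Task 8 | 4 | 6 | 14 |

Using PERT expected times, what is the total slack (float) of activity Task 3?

1 hours

te_Task 1 = (5 + 4·6 + 7)/6 = 36/6 = 6
te_Task 2 = (2 + 4·5 + 14)/6 = 36/6 = 6
te_Task 3 = (2 + 4·5 + 8)/6 = 30/6 = 5
te_Task 4 = (3 + 4·5 + 7)/6 = 30/6 = 5
te_Task 5 = (8 + 4·12 + 16)/6 = 72/6 = 12
te_Task 6 = (7 + 4·8 + 15)/6 = 54/6 = 9
te_Task 7 = (8 + 4·11 + 26)/6 = 78/6 = 13
te_Task 8 = (2 + 4·4 + 6)/6 = 24/6 = 4
te_Task 9 = (4 + 4·6 + 14)/6 = 42/6 = 7

Forward pass:
ES_Task 1 = 0; EF_Task 1 = 6
ES_Task 2 = 0; EF_Task 2 = 6
ES_Task 3 = 0; EF_Task 3 = 5
ES_Task 4 = max(EF_Task 1=6, EF_Task 2=6) = 6; EF_Task 4 = 6+5 = 11
ES_Task 5 = max(EF_Task 2=6, EF_Task 3=5) = 6; EF_Task 5 = 6+12 = 18
ES_Task 6 = max(EF_Task 3=5, EF_Task 5=18) = 18; EF_Task 6 = 18+9 = 27
ES_Task 7 = max(EF_Task 1=6, EF_Task 5=18) = 18; EF_Task 7 = 18+13 = 31
ES_Task 8 = max(EF_Task 1=6, EF_Task 5=18) = 18; EF_Task 8 = 18+4 = 22
ES_Task 9 = max(EF_Task 3=5, EF_Task 4=11, EF_Task 6=27, EF_Task 7=31, EF_Task 8=22) = 31; EF_Task 9 = 31+7 = 38
Expected project duration μ = 38 hours. Critical path: Task 2 → Task 5 → Task 7 → Task 9.

Backward pass:
LF_Task 9 = 38; LS_Task 9 = 38−7 = 31
LF_Task 8 = LS_Task 9 = 31; LS_Task 8 = 31−4 = 27
LF_Task 7 = LS_Task 9 = 31; LS_Task 7 = 31−13 = 18
LF_Task 6 = LS_Task 9 = 31; LS_Task 6 = 31−9 = 22
LF_Task 5 = min(LS_Task 6=22, LS_Task 7=18, LS_Task 8=27) = 18; LS_Task 5 = 18−12 = 6
LF_Task 4 = LS_Task 9 = 31; LS_Task 4 = 31−5 = 26
LF_Task 3 = min(LS_Task 5=6, LS_Task 6=22, LS_Task 9=31) = 6; LS_Task 3 = 6−5 = 1
LF_Task 2 = min(LS_Task 4=26, LS_Task 5=6) = 6; LS_Task 2 = 6−6 = 0
LF_Task 1 = min(LS_Task 4=26, LS_Task 7=18, LS_Task 8=27) = 18; LS_Task 1 = 18−6 = 12
Slack_Task 3 = LS_Task 3 − ES_Task 3 = 1 − 0 = 1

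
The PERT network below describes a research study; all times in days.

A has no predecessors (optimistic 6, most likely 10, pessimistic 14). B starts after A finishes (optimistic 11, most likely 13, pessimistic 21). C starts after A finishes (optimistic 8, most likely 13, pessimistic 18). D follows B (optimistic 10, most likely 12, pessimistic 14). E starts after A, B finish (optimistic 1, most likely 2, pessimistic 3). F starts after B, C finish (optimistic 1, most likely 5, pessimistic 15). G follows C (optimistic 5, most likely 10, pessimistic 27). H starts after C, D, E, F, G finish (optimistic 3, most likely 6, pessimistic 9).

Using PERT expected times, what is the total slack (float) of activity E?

te_A = (6 + 4·10 + 14)/6 = 60/6 = 10
te_B = (11 + 4·13 + 21)/6 = 84/6 = 14
te_C = (8 + 4·13 + 18)/6 = 78/6 = 13
te_D = (10 + 4·12 + 14)/6 = 72/6 = 12
te_E = (1 + 4·2 + 3)/6 = 12/6 = 2
te_F = (1 + 4·5 + 15)/6 = 36/6 = 6
te_G = (5 + 4·10 + 27)/6 = 72/6 = 12
te_H = (3 + 4·6 + 9)/6 = 36/6 = 6

Forward pass:
ES_A = 0; EF_A = 10
ES_B = 10; EF_B = 10+14 = 24
ES_C = 10; EF_C = 10+13 = 23
ES_D = 24; EF_D = 24+12 = 36
ES_E = max(EF_A=10, EF_B=24) = 24; EF_E = 24+2 = 26
ES_F = max(EF_B=24, EF_C=23) = 24; EF_F = 24+6 = 30
ES_G = 23; EF_G = 23+12 = 35
ES_H = max(EF_C=23, EF_D=36, EF_E=26, EF_F=30, EF_G=35) = 36; EF_H = 36+6 = 42
Expected project duration μ = 42 days. Critical path: A → B → D → H.

Backward pass:
LF_H = 42; LS_H = 42−6 = 36
LF_G = LS_H = 36; LS_G = 36−12 = 24
LF_F = LS_H = 36; LS_F = 36−6 = 30
LF_E = LS_H = 36; LS_E = 36−2 = 34
LF_D = LS_H = 36; LS_D = 36−12 = 24
LF_C = min(LS_F=30, LS_G=24, LS_H=36) = 24; LS_C = 24−13 = 11
LF_B = min(LS_D=24, LS_E=34, LS_F=30) = 24; LS_B = 24−14 = 10
LF_A = min(LS_B=10, LS_C=11, LS_E=34) = 10; LS_A = 10−10 = 0
Slack_E = LS_E − ES_E = 34 − 24 = 10

10 days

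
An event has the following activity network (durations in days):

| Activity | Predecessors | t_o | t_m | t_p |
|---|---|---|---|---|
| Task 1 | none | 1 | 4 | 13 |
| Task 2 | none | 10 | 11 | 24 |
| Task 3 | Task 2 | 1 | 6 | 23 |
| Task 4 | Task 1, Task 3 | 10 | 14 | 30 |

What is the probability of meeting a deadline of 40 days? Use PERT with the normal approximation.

te_Task 1 = (1 + 4·4 + 13)/6 = 30/6 = 5; σ²_Task 1 = ((13−1)/6)² = 4.000
te_Task 2 = (10 + 4·11 + 24)/6 = 78/6 = 13; σ²_Task 2 = ((24−10)/6)² = 5.444
te_Task 3 = (1 + 4·6 + 23)/6 = 48/6 = 8; σ²_Task 3 = ((23−1)/6)² = 13.444
te_Task 4 = (10 + 4·14 + 30)/6 = 96/6 = 16; σ²_Task 4 = ((30−10)/6)² = 11.111

Forward pass:
ES_Task 1 = 0; EF_Task 1 = 5
ES_Task 2 = 0; EF_Task 2 = 13
ES_Task 3 = 13; EF_Task 3 = 13+8 = 21
ES_Task 4 = max(EF_Task 1=5, EF_Task 3=21) = 21; EF_Task 4 = 21+16 = 37
Expected project duration μ = 37 days. Critical path: Task 2 → Task 3 → Task 4.

Variance along critical path = 5.444 + 13.444 + 11.111 = 30.000; σ = √30.000 = 5.477 days.
Z = (40 − 37) / 5.477 = 0.548
P(T ≤ 40) = Φ(0.548) ≈ 0.708

0.708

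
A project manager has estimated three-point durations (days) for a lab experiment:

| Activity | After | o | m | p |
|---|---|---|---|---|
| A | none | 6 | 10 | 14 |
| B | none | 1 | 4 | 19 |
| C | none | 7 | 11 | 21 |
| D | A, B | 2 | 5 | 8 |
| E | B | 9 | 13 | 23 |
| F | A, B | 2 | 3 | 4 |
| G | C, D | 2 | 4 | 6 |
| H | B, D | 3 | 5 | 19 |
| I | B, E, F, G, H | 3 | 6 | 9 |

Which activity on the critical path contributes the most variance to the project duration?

H

te_A = (6 + 4·10 + 14)/6 = 60/6 = 10; σ²_A = ((14−6)/6)² = 1.778
te_B = (1 + 4·4 + 19)/6 = 36/6 = 6; σ²_B = ((19−1)/6)² = 9.000
te_C = (7 + 4·11 + 21)/6 = 72/6 = 12; σ²_C = ((21−7)/6)² = 5.444
te_D = (2 + 4·5 + 8)/6 = 30/6 = 5; σ²_D = ((8−2)/6)² = 1.000
te_E = (9 + 4·13 + 23)/6 = 84/6 = 14; σ²_E = ((23−9)/6)² = 5.444
te_F = (2 + 4·3 + 4)/6 = 18/6 = 3; σ²_F = ((4−2)/6)² = 0.111
te_G = (2 + 4·4 + 6)/6 = 24/6 = 4; σ²_G = ((6−2)/6)² = 0.444
te_H = (3 + 4·5 + 19)/6 = 42/6 = 7; σ²_H = ((19−3)/6)² = 7.111
te_I = (3 + 4·6 + 9)/6 = 36/6 = 6; σ²_I = ((9−3)/6)² = 1.000

Forward pass:
ES_A = 0; EF_A = 10
ES_B = 0; EF_B = 6
ES_C = 0; EF_C = 12
ES_D = max(EF_A=10, EF_B=6) = 10; EF_D = 10+5 = 15
ES_E = 6; EF_E = 6+14 = 20
ES_F = max(EF_A=10, EF_B=6) = 10; EF_F = 10+3 = 13
ES_G = max(EF_C=12, EF_D=15) = 15; EF_G = 15+4 = 19
ES_H = max(EF_B=6, EF_D=15) = 15; EF_H = 15+7 = 22
ES_I = max(EF_B=6, EF_E=20, EF_F=13, EF_G=19, EF_H=22) = 22; EF_I = 22+6 = 28
Expected project duration μ = 28 days. Critical path: A → D → H → I.

Variances on critical path: σ²_A=1.778, σ²_D=1.000, σ²_H=7.111, σ²_I=1.000.
Largest is σ²_H = 7.111.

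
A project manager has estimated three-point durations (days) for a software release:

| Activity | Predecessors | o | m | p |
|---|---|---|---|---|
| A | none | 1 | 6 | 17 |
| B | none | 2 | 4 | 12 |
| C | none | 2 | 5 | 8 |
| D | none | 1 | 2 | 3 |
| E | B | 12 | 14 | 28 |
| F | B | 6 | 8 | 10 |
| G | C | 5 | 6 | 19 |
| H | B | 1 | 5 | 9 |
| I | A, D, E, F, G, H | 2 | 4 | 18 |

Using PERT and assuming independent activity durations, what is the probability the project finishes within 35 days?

te_A = (1 + 4·6 + 17)/6 = 42/6 = 7; σ²_A = ((17−1)/6)² = 7.111
te_B = (2 + 4·4 + 12)/6 = 30/6 = 5; σ²_B = ((12−2)/6)² = 2.778
te_C = (2 + 4·5 + 8)/6 = 30/6 = 5; σ²_C = ((8−2)/6)² = 1.000
te_D = (1 + 4·2 + 3)/6 = 12/6 = 2; σ²_D = ((3−1)/6)² = 0.111
te_E = (12 + 4·14 + 28)/6 = 96/6 = 16; σ²_E = ((28−12)/6)² = 7.111
te_F = (6 + 4·8 + 10)/6 = 48/6 = 8; σ²_F = ((10−6)/6)² = 0.444
te_G = (5 + 4·6 + 19)/6 = 48/6 = 8; σ²_G = ((19−5)/6)² = 5.444
te_H = (1 + 4·5 + 9)/6 = 30/6 = 5; σ²_H = ((9−1)/6)² = 1.778
te_I = (2 + 4·4 + 18)/6 = 36/6 = 6; σ²_I = ((18−2)/6)² = 7.111

Forward pass:
ES_A = 0; EF_A = 7
ES_B = 0; EF_B = 5
ES_C = 0; EF_C = 5
ES_D = 0; EF_D = 2
ES_E = 5; EF_E = 5+16 = 21
ES_F = 5; EF_F = 5+8 = 13
ES_G = 5; EF_G = 5+8 = 13
ES_H = 5; EF_H = 5+5 = 10
ES_I = max(EF_A=7, EF_D=2, EF_E=21, EF_F=13, EF_G=13, EF_H=10) = 21; EF_I = 21+6 = 27
Expected project duration μ = 27 days. Critical path: B → E → I.

Variance along critical path = 2.778 + 7.111 + 7.111 = 17.000; σ = √17.000 = 4.123 days.
Z = (35 − 27) / 4.123 = 1.940
P(T ≤ 35) = Φ(1.940) ≈ 0.974

0.974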